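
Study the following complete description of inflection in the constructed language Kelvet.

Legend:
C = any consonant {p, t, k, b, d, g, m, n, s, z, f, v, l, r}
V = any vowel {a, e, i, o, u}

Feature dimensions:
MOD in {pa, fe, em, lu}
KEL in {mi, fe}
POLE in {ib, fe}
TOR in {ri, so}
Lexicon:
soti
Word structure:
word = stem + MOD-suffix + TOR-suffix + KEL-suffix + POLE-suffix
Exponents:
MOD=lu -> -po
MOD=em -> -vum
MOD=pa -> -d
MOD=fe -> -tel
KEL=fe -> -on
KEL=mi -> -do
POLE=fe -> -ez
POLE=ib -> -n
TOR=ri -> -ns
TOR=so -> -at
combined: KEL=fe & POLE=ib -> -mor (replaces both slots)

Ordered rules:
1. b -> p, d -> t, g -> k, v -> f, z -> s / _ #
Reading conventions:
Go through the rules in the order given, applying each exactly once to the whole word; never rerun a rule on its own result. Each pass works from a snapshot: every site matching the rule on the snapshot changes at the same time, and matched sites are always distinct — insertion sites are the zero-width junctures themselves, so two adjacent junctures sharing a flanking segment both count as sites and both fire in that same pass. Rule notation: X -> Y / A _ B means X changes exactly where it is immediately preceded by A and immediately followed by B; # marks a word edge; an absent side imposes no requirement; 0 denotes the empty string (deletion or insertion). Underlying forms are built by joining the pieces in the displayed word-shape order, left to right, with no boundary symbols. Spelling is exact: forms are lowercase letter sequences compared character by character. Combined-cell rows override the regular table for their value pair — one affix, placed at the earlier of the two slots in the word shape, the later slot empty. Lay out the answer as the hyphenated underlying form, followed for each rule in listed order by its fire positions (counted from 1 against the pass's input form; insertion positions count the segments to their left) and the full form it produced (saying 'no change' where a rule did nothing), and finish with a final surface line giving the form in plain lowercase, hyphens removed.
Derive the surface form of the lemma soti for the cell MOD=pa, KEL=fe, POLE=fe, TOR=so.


underlying: soti-d-at-on-ez
1. b -> p, d -> t, g -> k, v -> f, z -> s / _ #: fires at position(s) 11: sotidatones
surface: sotidatones


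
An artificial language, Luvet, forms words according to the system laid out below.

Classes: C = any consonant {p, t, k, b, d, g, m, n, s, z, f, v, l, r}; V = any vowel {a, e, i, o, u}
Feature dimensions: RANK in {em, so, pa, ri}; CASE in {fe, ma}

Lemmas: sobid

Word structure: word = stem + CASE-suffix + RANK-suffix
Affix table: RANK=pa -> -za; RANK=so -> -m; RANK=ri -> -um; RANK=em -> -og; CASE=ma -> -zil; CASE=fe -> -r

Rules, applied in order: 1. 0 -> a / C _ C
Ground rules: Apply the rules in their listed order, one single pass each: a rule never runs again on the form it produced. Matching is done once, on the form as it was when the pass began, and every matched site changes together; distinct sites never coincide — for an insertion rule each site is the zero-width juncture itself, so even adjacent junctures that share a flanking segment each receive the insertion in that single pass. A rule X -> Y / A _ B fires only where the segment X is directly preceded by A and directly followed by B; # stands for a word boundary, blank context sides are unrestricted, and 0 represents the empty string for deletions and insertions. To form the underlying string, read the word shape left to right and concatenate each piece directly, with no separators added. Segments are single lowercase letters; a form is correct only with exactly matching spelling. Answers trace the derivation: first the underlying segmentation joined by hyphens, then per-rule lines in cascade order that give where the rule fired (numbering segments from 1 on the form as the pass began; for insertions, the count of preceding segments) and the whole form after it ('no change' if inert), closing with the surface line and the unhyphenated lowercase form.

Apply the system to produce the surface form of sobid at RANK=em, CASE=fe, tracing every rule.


underlying: sobid-r-og
1. 0 -> a / C _ C: inserts after position(s) 5: sobidarog
surface: sobidarog


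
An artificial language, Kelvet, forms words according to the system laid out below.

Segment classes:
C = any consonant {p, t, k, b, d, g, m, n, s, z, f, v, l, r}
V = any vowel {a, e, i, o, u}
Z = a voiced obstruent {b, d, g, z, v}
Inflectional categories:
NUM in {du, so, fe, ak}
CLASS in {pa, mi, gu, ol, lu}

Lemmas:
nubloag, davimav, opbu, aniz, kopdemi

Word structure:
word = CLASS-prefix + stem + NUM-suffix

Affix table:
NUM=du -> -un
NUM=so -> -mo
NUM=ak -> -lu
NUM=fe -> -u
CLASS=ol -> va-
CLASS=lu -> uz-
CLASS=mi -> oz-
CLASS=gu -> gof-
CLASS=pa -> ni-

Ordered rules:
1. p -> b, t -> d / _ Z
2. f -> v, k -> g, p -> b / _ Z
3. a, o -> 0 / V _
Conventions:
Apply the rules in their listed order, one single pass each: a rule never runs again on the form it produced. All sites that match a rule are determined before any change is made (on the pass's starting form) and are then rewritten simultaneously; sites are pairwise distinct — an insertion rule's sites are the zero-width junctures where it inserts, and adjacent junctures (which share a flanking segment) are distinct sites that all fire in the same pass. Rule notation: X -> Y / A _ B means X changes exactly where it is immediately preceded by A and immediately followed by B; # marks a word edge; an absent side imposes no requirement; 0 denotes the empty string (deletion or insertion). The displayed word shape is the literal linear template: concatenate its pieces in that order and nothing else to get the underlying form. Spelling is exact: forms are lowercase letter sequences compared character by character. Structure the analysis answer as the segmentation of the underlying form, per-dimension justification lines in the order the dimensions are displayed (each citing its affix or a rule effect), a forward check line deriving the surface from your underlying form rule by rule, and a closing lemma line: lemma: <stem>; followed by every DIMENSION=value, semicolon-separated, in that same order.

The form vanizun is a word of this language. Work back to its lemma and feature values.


underlying: va-aniz-un
NUM=du - signalled by the affix -un
CLASS=ol - signalled by the affix va-
check: vaanizun -> vaanizun -> vaanizun -> vanizun
lemma: aniz; NUM=du; CLASS=ol


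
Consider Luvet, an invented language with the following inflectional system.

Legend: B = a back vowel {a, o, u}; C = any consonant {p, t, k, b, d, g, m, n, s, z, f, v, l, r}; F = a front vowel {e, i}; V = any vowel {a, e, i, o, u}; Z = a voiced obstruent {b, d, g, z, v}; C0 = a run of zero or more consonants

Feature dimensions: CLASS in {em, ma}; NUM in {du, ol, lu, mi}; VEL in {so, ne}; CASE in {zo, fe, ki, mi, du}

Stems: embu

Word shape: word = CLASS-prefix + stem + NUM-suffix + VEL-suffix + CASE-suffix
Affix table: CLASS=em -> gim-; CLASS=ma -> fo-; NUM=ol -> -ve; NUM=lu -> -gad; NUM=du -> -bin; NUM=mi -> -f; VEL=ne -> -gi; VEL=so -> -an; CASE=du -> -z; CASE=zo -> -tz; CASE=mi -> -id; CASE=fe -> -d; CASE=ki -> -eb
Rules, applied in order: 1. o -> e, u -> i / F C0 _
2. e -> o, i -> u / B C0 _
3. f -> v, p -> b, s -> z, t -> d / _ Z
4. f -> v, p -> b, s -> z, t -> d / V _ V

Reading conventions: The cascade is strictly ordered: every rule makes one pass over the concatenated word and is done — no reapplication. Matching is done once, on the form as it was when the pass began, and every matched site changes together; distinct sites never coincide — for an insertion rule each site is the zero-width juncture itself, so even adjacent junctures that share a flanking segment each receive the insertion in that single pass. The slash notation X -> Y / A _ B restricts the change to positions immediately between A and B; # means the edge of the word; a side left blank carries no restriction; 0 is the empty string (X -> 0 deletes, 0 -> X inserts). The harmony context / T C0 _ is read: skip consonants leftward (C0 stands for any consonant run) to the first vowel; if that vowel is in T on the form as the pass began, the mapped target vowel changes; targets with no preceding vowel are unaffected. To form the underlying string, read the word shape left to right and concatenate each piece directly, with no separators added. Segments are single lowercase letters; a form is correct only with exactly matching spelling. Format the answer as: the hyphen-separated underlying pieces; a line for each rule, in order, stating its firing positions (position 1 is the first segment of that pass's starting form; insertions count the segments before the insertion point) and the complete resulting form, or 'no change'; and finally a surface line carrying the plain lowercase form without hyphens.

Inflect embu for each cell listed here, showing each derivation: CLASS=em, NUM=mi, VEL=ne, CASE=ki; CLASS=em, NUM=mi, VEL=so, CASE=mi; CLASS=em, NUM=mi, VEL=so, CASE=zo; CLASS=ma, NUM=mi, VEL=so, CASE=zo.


cell CLASS=em, NUM=mi, VEL=ne, CASE=ki:
underlying: gim-embu-f-gi-eb
1. o -> e, u -> i / F C0 _: fires at position(s) 7: gimembifgieb
2. e -> o, i -> u / B C0 _: no change
3. f -> v, p -> b, s -> z, t -> d / _ Z: fires at position(s) 8: gimembivgieb
4. f -> v, p -> b, s -> z, t -> d / V _ V: no change
surface: gimembivgieb

cell CLASS=em, NUM=mi, VEL=so, CASE=mi:
underlying: gim-embu-f-an-id
1. o -> e, u -> i / F C0 _: fires at position(s) 7: gimembifanid
2. e -> o, i -> u / B C0 _: fires at position(s) 11: gimembifanud
3. f -> v, p -> b, s -> z, t -> d / _ Z: no change
4. f -> v, p -> b, s -> z, t -> d / V _ V: fires at position(s) 8: gimembivanud
surface: gimembivanud

cell CLASS=em, NUM=mi, VEL=so, CASE=zo:
underlying: gim-embu-f-an-tz
1. o -> e, u -> i / F C0 _: fires at position(s) 7: gimembifantz
2. e -> o, i -> u / B C0 _: no change
3. f -> v, p -> b, s -> z, t -> d / _ Z: fires at position(s) 11: gimembifandz
4. f -> v, p -> b, s -> z, t -> d / V _ V: fires at position(s) 8: gimembivandz
surface: gimembivandz

cell CLASS=ma, NUM=mi, VEL=so, CASE=zo:
underlying: fo-embu-f-an-tz
1. o -> e, u -> i / F C0 _: fires at position(s) 6: foembifantz
2. e -> o, i -> u / B C0 _: fires at position(s) 3: foombifantz
3. f -> v, p -> b, s -> z, t -> d / _ Z: fires at position(s) 10: foombifandz
4. f -> v, p -> b, s -> z, t -> d / V _ V: fires at position(s) 7: foombivandz
surface: foombivandz


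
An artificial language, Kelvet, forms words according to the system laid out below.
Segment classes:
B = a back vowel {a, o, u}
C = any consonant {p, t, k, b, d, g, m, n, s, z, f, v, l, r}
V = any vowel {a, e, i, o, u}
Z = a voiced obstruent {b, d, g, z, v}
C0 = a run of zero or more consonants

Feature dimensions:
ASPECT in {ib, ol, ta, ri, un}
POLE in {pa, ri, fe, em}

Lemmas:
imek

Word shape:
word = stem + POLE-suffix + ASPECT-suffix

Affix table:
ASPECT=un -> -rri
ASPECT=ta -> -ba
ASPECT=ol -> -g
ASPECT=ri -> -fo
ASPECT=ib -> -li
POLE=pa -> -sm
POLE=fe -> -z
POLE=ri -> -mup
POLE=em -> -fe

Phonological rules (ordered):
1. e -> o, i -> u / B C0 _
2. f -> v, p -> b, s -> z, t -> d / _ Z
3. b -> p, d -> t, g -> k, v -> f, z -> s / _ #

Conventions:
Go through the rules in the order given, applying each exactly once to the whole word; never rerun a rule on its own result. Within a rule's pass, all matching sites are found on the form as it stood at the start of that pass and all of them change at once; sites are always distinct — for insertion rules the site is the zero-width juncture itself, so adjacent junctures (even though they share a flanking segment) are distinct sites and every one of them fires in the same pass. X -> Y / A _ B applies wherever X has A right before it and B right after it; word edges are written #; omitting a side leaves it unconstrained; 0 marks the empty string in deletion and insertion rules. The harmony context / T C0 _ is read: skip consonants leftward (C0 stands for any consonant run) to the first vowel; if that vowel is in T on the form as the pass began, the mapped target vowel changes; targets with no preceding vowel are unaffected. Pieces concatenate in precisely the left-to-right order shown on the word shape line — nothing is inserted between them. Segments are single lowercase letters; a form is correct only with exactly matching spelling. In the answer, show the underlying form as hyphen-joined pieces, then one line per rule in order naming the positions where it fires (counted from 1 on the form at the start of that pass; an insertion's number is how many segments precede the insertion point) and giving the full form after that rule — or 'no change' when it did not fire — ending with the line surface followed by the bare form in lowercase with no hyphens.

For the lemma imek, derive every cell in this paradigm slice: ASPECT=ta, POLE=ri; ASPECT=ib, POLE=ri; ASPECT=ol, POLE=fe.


cell ASPECT=ta, POLE=ri:
underlying: imek-mup-ba
1. e -> o, i -> u / B C0 _: no change
2. f -> v, p -> b, s -> z, t -> d / _ Z: fires at position(s) 7: imekmubba
3. b -> p, d -> t, g -> k, v -> f, z -> s / _ #: no change
surface: imekmubba

cell ASPECT=ib, POLE=ri:
underlying: imek-mup-li
1. e -> o, i -> u / B C0 _: fires at position(s) 9: imekmuplu
2. f -> v, p -> b, s -> z, t -> d / _ Z: no change
3. b -> p, d -> t, g -> k, v -> f, z -> s / _ #: no change
surface: imekmuplu

cell ASPECT=ol, POLE=fe:
underlying: imek-z-g
1. e -> o, i -> u / B C0 _: no change
2. f -> v, p -> b, s -> z, t -> d / _ Z: no change
3. b -> p, d -> t, g -> k, v -> f, z -> s / _ #: fires at position(s) 6: imekzk
surface: imekzk


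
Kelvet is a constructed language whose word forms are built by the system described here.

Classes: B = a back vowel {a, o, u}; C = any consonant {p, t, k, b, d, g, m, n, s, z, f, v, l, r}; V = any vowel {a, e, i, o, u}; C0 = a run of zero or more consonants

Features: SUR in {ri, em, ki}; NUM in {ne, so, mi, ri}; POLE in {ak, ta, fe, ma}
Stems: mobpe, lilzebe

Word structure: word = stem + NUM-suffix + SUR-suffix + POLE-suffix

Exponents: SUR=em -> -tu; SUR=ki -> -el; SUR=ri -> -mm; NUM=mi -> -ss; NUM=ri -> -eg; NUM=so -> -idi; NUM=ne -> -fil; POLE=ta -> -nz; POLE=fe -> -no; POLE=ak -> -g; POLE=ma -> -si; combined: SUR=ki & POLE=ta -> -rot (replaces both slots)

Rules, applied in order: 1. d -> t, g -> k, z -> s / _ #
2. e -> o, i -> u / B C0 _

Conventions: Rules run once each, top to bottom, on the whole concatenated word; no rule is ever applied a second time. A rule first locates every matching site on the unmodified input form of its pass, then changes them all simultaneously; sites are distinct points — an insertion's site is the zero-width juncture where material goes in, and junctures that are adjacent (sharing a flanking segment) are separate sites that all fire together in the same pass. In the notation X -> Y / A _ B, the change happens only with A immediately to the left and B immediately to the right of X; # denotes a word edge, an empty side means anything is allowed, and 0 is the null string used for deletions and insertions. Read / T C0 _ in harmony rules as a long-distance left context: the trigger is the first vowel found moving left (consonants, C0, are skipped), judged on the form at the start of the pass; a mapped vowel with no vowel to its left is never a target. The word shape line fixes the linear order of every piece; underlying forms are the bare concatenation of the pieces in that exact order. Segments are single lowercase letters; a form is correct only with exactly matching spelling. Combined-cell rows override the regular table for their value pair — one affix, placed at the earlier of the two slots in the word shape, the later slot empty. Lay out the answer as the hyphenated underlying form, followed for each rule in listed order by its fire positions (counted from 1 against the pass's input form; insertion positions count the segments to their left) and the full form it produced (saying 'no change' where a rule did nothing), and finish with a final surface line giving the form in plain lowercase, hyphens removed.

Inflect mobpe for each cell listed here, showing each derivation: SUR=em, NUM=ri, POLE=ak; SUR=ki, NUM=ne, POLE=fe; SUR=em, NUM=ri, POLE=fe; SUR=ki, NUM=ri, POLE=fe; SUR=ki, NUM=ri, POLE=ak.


cell SUR=em, NUM=ri, POLE=ak:
underlying: mobpe-eg-tu-g
1. d -> t, g -> k, z -> s / _ #: fires at position(s) 10: mobpeegtuk
2. e -> o, i -> u / B C0 _: fires at position(s) 5: mobpoegtuk
surface: mobpoegtuk

cell SUR=ki, NUM=ne, POLE=fe:
underlying: mobpe-fil-el-no
1. d -> t, g -> k, z -> s / _ #: no change
2. e -> o, i -> u / B C0 _: fires at position(s) 5: mobpofilelno
surface: mobpofilelno

cell SUR=em, NUM=ri, POLE=fe:
underlying: mobpe-eg-tu-no
1. d -> t, g -> k, z -> s / _ #: no change
2. e -> o, i -> u / B C0 _: fires at position(s) 5: mobpoegtuno
surface: mobpoegtuno

cell SUR=ki, NUM=ri, POLE=fe:
underlying: mobpe-eg-el-no
1. d -> t, g -> k, z -> s / _ #: no change
2. e -> o, i -> u / B C0 _: fires at position(s) 5: mobpoegelno
surface: mobpoegelno

cell SUR=ki, NUM=ri, POLE=ak:
underlying: mobpe-eg-el-g
1. d -> t, g -> k, z -> s / _ #: fires at position(s) 10: mobpeegelk
2. e -> o, i -> u / B C0 _: fires at position(s) 5: mobpoegelk
surface: mobpoegelk


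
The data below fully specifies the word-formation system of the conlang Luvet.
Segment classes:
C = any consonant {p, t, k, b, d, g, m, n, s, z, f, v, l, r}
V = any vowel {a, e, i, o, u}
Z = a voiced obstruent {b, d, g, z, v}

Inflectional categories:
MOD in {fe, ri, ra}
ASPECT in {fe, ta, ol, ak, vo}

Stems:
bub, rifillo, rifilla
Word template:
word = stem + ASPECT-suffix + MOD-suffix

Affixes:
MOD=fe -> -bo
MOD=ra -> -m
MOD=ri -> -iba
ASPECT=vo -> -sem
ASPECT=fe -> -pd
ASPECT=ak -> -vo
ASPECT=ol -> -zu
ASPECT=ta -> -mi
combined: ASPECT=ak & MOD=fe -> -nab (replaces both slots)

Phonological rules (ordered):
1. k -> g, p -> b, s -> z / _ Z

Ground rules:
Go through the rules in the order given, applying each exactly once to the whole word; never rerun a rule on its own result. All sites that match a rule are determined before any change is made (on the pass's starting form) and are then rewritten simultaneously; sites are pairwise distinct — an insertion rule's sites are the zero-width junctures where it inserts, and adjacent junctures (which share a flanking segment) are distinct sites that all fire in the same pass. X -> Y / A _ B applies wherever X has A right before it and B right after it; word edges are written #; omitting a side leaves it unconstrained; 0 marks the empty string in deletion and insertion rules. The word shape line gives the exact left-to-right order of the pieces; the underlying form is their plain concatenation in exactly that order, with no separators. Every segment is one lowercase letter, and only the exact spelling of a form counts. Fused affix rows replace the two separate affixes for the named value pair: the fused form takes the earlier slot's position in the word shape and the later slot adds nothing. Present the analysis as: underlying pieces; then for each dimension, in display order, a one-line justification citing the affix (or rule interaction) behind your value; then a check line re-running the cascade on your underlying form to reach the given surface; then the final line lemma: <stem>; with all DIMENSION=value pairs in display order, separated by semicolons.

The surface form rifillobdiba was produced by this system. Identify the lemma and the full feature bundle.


underlying: rifillo-pd-iba
MOD=ri - signalled by the affix -iba
ASPECT=fe - signalled by the affix -pd
check: rifillopdiba -> rifillobdiba
lemma: rifillo; MOD=ri; ASPECT=fe


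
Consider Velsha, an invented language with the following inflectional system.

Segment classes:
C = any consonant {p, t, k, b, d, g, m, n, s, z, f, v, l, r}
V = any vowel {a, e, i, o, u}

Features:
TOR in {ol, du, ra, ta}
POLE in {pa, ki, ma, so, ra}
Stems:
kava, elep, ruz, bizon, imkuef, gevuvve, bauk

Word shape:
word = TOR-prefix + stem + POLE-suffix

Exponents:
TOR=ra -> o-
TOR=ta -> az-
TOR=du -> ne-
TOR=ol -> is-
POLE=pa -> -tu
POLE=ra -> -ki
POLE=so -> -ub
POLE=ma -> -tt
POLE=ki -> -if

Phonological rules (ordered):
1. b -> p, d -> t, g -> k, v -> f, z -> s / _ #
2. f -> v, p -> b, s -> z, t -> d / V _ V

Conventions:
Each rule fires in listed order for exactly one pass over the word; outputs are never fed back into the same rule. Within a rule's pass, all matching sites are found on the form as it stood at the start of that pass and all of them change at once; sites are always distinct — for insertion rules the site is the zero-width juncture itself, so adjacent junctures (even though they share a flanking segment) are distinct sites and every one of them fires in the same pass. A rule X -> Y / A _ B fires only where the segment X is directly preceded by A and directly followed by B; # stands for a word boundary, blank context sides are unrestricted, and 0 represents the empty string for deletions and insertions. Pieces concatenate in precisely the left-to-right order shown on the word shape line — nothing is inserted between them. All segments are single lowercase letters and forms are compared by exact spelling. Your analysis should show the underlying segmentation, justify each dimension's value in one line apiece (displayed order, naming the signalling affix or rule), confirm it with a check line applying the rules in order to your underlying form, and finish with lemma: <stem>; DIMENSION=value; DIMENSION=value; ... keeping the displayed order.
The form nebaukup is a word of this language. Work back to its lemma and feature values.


underlying: ne-bauk-ub
TOR=du - signalled by the affix ne-
POLE=so - signalled by the affix -ub
check: nebaukub -> nebaukup -> nebaukup
lemma: bauk; TOR=du; POLE=so


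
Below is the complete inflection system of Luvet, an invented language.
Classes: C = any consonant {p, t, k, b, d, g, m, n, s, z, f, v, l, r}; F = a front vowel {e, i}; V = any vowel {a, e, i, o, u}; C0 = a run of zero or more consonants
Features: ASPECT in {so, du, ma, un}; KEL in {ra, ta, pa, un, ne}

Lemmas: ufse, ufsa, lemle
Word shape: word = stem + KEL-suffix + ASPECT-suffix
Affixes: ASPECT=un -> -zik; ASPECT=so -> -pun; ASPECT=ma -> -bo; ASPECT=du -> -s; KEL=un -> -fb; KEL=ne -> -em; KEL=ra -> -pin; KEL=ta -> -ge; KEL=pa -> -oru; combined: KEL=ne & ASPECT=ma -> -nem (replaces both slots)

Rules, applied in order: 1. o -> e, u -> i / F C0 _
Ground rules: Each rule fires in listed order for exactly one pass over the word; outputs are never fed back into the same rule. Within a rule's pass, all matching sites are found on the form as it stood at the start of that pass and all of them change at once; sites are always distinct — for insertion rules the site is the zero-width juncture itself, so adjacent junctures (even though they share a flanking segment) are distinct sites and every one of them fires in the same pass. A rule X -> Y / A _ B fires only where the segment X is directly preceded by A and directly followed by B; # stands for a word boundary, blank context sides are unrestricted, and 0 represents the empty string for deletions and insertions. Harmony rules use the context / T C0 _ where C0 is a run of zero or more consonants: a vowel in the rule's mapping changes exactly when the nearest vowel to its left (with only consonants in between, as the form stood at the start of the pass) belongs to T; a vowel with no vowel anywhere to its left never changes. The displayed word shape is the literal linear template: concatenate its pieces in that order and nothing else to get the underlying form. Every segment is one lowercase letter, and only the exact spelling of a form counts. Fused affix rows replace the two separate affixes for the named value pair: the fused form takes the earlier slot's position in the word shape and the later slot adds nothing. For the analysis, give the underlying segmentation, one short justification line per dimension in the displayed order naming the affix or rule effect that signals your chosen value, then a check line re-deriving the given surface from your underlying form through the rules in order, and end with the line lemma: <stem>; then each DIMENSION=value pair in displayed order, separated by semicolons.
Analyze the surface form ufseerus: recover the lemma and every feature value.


underlying: ufse-oru-s
ASPECT=du - signalled by the affix -s
KEL=pa - signalled by the affix -oru
check: ufseorus -> ufseerus
lemma: ufse; ASPECT=du; KEL=pa


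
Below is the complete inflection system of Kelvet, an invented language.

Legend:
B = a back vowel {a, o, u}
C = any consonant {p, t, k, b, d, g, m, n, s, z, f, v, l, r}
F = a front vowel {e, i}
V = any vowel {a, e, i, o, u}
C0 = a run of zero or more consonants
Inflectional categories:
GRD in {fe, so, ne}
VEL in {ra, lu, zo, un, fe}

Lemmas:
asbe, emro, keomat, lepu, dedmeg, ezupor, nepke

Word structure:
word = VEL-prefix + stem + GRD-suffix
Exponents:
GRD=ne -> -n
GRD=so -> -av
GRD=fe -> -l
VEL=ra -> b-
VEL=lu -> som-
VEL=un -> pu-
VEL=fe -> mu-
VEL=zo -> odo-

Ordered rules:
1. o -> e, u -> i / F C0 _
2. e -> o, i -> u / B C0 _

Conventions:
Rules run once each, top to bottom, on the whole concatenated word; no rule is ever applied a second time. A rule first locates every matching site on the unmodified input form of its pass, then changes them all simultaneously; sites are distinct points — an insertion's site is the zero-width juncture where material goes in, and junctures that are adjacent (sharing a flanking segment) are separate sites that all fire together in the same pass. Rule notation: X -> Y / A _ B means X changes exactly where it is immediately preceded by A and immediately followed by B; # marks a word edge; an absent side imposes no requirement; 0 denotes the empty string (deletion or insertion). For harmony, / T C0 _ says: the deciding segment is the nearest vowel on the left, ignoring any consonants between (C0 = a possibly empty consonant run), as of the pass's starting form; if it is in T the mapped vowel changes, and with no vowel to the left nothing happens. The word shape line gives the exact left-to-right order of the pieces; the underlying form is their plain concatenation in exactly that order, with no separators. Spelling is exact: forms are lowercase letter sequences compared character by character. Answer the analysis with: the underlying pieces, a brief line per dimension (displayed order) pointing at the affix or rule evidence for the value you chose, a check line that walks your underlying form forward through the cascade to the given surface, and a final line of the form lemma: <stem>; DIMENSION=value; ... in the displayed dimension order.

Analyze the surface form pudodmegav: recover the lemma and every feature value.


underlying: pu-dedmeg-av
GRD=so - signalled by the affix -av
VEL=un - signalled by the affix pu-
check: pudedmegav -> pudedmegav -> pudodmegav
lemma: dedmeg; GRD=so; VEL=un


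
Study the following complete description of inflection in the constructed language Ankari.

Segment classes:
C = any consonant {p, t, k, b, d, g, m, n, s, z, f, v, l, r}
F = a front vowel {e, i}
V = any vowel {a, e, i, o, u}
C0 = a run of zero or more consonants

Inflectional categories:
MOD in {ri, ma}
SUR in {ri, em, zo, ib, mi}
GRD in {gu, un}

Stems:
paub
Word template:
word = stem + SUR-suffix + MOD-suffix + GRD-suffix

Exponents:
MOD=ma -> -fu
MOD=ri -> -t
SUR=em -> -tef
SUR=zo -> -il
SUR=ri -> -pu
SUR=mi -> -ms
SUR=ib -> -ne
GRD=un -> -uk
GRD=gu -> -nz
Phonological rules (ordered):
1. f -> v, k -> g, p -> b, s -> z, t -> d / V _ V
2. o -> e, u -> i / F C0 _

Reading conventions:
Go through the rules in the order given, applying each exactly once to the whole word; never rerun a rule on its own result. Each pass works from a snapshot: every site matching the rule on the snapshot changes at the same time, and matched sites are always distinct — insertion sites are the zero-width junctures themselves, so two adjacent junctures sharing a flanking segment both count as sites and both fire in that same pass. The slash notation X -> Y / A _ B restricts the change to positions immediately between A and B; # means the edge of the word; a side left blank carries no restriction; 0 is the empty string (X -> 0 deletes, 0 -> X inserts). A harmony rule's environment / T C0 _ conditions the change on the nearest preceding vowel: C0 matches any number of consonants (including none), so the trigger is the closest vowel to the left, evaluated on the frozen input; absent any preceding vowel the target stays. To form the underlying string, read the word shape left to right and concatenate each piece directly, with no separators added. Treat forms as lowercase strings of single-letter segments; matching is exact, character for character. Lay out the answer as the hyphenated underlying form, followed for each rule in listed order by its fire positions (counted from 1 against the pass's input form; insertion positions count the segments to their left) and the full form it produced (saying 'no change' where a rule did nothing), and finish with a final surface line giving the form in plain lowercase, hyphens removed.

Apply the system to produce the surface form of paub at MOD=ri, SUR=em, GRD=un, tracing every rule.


underlying: paub-tef-t-uk
1. f -> v, k -> g, p -> b, s -> z, t -> d / V _ V: no change
2. o -> e, u -> i / F C0 _: fires at position(s) 9: paubteftik
surface: paubteftik


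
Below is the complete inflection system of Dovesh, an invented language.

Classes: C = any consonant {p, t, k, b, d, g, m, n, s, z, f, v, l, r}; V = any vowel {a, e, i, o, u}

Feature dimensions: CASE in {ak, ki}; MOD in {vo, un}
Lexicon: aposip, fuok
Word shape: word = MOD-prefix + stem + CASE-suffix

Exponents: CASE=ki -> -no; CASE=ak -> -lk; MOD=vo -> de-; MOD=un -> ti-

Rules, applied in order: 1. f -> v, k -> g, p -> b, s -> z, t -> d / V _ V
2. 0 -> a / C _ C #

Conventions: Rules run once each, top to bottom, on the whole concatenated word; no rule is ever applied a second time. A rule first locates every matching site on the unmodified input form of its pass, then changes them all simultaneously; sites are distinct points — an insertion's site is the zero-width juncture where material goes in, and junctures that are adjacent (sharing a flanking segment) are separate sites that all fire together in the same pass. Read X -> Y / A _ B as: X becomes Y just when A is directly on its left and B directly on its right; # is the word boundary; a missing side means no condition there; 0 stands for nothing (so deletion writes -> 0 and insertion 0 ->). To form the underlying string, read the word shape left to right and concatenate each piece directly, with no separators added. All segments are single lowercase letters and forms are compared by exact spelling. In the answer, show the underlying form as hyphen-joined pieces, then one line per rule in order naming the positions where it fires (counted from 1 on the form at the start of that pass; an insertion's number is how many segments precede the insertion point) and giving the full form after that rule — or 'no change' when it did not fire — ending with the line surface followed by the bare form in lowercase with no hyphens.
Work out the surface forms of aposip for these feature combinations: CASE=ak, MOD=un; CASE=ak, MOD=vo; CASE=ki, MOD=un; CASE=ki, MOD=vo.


cell CASE=ak, MOD=un:
underlying: ti-aposip-lk
1. f -> v, k -> g, p -> b, s -> z, t -> d / V _ V: fires at position(s) 4, 6: tiaboziplk
2. 0 -> a / C _ C #: inserts after position(s) 9: tiaboziplak
surface: tiaboziplak

cell CASE=ak, MOD=vo:
underlying: de-aposip-lk
1. f -> v, k -> g, p -> b, s -> z, t -> d / V _ V: fires at position(s) 4, 6: deaboziplk
2. 0 -> a / C _ C #: inserts after position(s) 9: deaboziplak
surface: deaboziplak

cell CASE=ki, MOD=un:
underlying: ti-aposip-no
1. f -> v, k -> g, p -> b, s -> z, t -> d / V _ V: fires at position(s) 4, 6: tiabozipno
2. 0 -> a / C _ C #: no change
surface: tiabozipno

cell CASE=ki, MOD=vo:
underlying: de-aposip-no
1. f -> v, k -> g, p -> b, s -> z, t -> d / V _ V: fires at position(s) 4, 6: deabozipno
2. 0 -> a / C _ C #: no change
surface: deabozipno


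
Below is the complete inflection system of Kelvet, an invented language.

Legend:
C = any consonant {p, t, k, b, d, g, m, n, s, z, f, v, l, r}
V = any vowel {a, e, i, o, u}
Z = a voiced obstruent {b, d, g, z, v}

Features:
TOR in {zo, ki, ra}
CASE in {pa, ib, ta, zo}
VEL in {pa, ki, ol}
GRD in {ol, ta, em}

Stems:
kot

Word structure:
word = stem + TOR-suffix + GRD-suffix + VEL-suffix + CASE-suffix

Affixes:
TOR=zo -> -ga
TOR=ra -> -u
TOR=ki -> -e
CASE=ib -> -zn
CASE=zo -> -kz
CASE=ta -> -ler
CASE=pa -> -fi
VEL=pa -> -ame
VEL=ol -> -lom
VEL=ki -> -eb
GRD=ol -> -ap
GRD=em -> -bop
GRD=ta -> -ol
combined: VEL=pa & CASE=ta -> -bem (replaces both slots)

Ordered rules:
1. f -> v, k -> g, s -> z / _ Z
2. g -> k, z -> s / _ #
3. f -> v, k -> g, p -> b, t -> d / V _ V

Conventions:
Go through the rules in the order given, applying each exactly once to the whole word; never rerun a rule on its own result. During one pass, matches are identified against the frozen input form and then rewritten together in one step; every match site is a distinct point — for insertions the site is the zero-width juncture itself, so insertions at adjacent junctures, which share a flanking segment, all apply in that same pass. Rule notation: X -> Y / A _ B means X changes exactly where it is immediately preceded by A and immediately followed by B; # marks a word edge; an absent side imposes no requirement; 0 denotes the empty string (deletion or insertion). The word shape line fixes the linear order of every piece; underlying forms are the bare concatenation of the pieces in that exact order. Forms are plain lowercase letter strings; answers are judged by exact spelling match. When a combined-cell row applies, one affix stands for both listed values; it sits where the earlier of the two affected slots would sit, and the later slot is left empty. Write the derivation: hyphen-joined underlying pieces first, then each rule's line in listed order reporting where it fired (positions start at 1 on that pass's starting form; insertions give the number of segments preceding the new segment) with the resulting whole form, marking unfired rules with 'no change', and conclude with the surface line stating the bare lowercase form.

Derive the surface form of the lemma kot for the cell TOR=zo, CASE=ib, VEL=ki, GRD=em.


underlying: kot-ga-bop-eb-zn
1. f -> v, k -> g, s -> z / _ Z: no change
2. g -> k, z -> s / _ #: no change
3. f -> v, k -> g, p -> b, t -> d / V _ V: fires at position(s) 8: kotgabobebzn
surface: kotgabobebzn


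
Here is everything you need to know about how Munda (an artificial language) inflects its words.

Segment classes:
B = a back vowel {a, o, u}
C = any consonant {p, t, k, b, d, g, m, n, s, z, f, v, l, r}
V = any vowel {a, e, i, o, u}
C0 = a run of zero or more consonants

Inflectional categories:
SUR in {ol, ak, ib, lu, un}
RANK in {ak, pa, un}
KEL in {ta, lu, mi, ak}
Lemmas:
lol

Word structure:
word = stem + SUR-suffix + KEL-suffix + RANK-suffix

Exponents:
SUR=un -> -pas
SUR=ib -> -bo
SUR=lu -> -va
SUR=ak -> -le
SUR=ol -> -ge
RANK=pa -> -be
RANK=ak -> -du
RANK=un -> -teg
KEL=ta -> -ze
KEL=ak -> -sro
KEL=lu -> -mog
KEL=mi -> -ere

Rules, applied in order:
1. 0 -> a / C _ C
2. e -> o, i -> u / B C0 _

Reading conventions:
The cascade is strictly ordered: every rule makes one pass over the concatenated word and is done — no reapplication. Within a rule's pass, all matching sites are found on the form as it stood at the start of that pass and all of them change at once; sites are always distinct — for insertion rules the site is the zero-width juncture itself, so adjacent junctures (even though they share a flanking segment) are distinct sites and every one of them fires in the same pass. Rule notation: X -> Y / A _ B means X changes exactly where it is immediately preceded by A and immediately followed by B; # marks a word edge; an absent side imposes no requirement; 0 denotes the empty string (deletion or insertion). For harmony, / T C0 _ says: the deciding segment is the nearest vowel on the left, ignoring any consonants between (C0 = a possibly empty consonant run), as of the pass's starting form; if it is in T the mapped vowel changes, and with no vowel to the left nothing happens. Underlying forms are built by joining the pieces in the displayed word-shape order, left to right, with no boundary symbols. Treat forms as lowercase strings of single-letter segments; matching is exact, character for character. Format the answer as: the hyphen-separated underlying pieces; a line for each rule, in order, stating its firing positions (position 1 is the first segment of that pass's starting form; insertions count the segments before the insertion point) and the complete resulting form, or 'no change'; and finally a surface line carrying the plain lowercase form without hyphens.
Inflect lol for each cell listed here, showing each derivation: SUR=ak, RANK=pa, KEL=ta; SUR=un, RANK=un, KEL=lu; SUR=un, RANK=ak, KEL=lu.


cell SUR=ak, RANK=pa, KEL=ta:
underlying: lol-le-ze-be
1. 0 -> a / C _ C: inserts after position(s) 3: lolalezebe
2. e -> o, i -> u / B C0 _: fires at position(s) 6: lolalozebe
surface: lolalozebe

cell SUR=un, RANK=un, KEL=lu:
underlying: lol-pas-mog-teg
1. 0 -> a / C _ C: inserts after position(s) 3, 6, 9: lolapasamogateg
2. e -> o, i -> u / B C0 _: fires at position(s) 14: lolapasamogatog
surface: lolapasamogatog

cell SUR=un, RANK=ak, KEL=lu:
underlying: lol-pas-mog-du
1. 0 -> a / C _ C: inserts after position(s) 3, 6, 9: lolapasamogadu
2. e -> o, i -> u / B C0 _: no change
surface: lolapasamogadu


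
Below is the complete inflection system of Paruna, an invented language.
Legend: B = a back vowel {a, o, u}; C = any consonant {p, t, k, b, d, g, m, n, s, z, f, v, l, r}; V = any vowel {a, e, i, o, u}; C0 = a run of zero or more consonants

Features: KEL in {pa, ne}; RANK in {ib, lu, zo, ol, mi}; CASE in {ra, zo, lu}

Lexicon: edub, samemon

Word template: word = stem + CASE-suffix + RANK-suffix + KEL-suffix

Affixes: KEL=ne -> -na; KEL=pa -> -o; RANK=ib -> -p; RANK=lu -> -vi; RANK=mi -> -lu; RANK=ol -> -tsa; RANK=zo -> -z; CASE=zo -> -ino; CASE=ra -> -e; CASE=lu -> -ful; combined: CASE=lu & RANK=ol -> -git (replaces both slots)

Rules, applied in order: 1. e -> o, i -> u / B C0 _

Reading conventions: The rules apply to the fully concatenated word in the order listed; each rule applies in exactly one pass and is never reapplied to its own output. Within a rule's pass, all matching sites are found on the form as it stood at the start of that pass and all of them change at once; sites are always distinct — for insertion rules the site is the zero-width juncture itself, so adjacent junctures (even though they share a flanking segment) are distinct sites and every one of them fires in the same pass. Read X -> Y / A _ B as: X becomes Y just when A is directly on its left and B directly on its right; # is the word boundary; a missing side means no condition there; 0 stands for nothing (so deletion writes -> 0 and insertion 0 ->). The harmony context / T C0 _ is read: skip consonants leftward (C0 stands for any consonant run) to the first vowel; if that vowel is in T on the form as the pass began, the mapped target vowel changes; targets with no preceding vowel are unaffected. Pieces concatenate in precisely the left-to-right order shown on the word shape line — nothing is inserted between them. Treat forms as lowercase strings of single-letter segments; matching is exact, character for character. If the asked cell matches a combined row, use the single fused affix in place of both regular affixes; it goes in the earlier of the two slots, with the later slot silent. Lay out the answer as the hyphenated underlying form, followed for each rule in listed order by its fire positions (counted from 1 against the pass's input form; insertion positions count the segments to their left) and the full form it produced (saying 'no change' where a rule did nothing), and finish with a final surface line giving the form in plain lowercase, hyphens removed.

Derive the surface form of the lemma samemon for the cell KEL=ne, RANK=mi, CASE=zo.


underlying: samemon-ino-lu-na
1. e -> o, i -> u / B C0 _: fires at position(s) 4, 8: samomonunoluna
surface: samomonunoluna
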